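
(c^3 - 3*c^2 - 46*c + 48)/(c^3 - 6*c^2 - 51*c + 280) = (c^2 + 5*c - 6)/(c^2 + 2*c - 35)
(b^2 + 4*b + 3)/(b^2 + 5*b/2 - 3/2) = 2*(b + 1)/(2*b - 1)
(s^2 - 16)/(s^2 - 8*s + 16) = (s + 4)/(s - 4)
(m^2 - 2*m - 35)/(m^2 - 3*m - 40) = (m - 7)/(m - 8)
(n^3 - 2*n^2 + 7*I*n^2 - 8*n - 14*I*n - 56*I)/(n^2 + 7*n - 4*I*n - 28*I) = (n^3 + n^2*(-2 + 7*I) + n*(-8 - 14*I) - 56*I)/(n^2 + n*(7 - 4*I) - 28*I)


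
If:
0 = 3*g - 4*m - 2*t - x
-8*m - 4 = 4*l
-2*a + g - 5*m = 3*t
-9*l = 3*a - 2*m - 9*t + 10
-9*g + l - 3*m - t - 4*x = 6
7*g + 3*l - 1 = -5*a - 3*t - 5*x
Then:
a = -223/314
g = -51/314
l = 151/157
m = -154/157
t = 645/314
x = -211/314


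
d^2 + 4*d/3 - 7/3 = (d - 1)*(d + 7/3)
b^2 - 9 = (b - 3)*(b + 3)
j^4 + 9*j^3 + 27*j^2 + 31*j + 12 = (j + 1)^2*(j + 3)*(j + 4)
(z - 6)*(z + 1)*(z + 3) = z^3 - 2*z^2 - 21*z - 18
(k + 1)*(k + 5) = k^2 + 6*k + 5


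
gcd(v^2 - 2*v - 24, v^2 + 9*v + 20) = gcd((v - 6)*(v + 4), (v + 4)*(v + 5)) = v + 4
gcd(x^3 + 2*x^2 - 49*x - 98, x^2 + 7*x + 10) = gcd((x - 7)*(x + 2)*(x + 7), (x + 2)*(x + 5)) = x + 2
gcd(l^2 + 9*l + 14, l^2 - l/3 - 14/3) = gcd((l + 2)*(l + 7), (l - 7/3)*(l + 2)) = l + 2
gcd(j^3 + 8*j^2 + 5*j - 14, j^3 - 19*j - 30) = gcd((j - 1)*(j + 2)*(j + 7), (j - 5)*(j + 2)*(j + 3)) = j + 2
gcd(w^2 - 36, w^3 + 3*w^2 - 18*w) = w + 6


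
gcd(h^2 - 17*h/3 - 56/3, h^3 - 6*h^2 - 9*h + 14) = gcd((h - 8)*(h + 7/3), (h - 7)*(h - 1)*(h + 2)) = 1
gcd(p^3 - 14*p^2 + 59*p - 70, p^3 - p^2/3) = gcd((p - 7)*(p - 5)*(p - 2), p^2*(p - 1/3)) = 1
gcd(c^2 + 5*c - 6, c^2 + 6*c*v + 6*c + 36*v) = c + 6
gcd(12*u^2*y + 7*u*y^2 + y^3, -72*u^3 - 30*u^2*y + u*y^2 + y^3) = 12*u^2 + 7*u*y + y^2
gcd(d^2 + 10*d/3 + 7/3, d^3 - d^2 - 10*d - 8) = d + 1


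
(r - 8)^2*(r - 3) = r^3 - 19*r^2 + 112*r - 192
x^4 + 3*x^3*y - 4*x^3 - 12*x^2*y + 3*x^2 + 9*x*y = x*(x - 3)*(x - 1)*(x + 3*y)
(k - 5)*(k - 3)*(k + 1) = k^3 - 7*k^2 + 7*k + 15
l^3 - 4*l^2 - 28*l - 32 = (l - 8)*(l + 2)^2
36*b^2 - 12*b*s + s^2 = (-6*b + s)^2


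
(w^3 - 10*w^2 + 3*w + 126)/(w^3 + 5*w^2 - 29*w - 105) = (w^2 - 13*w + 42)/(w^2 + 2*w - 35)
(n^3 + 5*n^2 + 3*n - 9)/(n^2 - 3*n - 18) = (n^2 + 2*n - 3)/(n - 6)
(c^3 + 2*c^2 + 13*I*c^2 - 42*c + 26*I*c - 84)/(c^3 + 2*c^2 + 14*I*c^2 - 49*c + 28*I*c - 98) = (c + 6*I)/(c + 7*I)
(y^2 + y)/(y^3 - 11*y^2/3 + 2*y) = 3*(y + 1)/(3*y^2 - 11*y + 6)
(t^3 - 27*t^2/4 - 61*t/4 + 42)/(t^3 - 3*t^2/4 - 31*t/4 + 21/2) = (t - 8)/(t - 2)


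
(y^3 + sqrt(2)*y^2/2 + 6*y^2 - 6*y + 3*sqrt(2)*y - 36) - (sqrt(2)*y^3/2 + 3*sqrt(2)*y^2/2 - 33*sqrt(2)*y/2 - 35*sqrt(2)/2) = -sqrt(2)*y^3/2 + y^3 - sqrt(2)*y^2 + 6*y^2 - 6*y + 39*sqrt(2)*y/2 - 36 + 35*sqrt(2)/2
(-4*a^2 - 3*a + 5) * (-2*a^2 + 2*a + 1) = 8*a^4 - 2*a^3 - 20*a^2 + 7*a + 5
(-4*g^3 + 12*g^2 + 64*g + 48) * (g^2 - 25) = -4*g^5 + 12*g^4 + 164*g^3 - 252*g^2 - 1600*g - 1200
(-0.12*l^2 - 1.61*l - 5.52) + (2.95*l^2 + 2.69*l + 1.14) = 2.83*l^2 + 1.08*l - 4.38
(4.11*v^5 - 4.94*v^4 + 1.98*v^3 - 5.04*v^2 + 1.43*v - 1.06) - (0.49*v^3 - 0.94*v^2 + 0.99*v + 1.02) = 4.11*v^5 - 4.94*v^4 + 1.49*v^3 - 4.1*v^2 + 0.44*v - 2.08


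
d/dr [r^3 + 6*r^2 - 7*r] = 3*r^2 + 12*r - 7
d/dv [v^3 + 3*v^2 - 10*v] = 3*v^2 + 6*v - 10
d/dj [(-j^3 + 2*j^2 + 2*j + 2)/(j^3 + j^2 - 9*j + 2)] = (-3*j^4 + 14*j^3 - 32*j^2 + 4*j + 22)/(j^6 + 2*j^5 - 17*j^4 - 14*j^3 + 85*j^2 - 36*j + 4)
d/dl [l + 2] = 1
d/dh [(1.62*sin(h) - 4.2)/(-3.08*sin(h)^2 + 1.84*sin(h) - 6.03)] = (4.9896*sin(h)^2 - 25.872*sin(h) - 2.0406)*cos(h)/(9.4864*sin(h)^4 - 11.3344*sin(h)^3 + 40.5304*sin(h)^2 - 22.1904*sin(h) + 36.3609)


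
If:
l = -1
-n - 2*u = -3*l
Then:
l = -1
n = -2*u - 3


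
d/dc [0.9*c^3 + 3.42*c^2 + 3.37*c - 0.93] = 2.7*c^2 + 6.84*c + 3.37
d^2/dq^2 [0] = 0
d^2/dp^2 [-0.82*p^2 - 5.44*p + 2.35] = -1.64000000000000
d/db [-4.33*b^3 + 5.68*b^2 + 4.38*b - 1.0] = -12.99*b^2 + 11.36*b + 4.38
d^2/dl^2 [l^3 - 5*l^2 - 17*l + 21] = 6*l - 10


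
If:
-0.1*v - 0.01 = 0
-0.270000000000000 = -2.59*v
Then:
No Solution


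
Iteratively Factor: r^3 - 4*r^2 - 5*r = (r)*(r^2 - 4*r - 5) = r*(r + 1)*(r - 5)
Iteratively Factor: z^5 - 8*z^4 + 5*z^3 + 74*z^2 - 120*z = (z)*(z^4 - 8*z^3 + 5*z^2 + 74*z - 120) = z*(z - 2)*(z^3 - 6*z^2 - 7*z + 60) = z*(z - 4)*(z - 2)*(z^2 - 2*z - 15) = z*(z - 5)*(z - 4)*(z - 2)*(z + 3)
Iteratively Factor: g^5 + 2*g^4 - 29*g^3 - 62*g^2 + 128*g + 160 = (g - 2)*(g^4 + 4*g^3 - 21*g^2 - 104*g - 80) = (g - 2)*(g + 4)*(g^3 - 21*g - 20) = (g - 2)*(g + 4)^2*(g^2 - 4*g - 5) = (g - 5)*(g - 2)*(g + 4)^2*(g + 1)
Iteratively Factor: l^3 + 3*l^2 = (l)*(l^2 + 3*l) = l*(l + 3)*(l)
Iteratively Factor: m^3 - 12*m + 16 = (m - 2)*(m^2 + 2*m - 8) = (m - 2)^2*(m + 4)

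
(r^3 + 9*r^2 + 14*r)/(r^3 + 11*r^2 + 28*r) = (r + 2)/(r + 4)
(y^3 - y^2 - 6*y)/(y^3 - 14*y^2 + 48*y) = (y^2 - y - 6)/(y^2 - 14*y + 48)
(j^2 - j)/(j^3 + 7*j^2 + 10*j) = (j - 1)/(j^2 + 7*j + 10)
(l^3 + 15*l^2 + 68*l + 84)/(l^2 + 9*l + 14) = l + 6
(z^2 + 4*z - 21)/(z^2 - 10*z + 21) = (z + 7)/(z - 7)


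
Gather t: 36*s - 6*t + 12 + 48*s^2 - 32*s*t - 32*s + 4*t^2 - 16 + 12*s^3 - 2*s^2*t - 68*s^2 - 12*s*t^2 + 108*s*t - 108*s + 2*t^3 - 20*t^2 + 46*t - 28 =12*s^3 - 20*s^2 - 104*s + 2*t^3 + t^2*(-12*s - 16) + t*(-2*s^2 + 76*s + 40) - 32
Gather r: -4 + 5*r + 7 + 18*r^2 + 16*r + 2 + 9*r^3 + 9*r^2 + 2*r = 9*r^3 + 27*r^2 + 23*r + 5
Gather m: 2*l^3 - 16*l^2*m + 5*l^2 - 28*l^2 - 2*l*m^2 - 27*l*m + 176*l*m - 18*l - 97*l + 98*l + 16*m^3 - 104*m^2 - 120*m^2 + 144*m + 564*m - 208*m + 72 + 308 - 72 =2*l^3 - 23*l^2 - 17*l + 16*m^3 + m^2*(-2*l - 224) + m*(-16*l^2 + 149*l + 500) + 308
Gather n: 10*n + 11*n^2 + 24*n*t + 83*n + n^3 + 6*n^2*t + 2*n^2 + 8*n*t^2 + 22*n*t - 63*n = n^3 + n^2*(6*t + 13) + n*(8*t^2 + 46*t + 30)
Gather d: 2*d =2*d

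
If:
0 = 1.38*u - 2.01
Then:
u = 1.46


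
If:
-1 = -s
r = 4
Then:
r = 4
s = 1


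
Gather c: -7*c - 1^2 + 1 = -7*c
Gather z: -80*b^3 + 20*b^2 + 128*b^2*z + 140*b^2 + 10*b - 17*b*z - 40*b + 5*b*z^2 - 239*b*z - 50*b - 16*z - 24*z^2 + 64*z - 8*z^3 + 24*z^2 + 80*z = -80*b^3 + 160*b^2 + 5*b*z^2 - 80*b - 8*z^3 + z*(128*b^2 - 256*b + 128)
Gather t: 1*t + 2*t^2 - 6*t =2*t^2 - 5*t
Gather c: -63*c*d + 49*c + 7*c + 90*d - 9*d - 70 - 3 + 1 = c*(56 - 63*d) + 81*d - 72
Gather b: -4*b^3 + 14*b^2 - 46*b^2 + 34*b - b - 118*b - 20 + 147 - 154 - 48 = -4*b^3 - 32*b^2 - 85*b - 75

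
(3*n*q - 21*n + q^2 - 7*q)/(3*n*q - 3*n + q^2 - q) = (q - 7)/(q - 1)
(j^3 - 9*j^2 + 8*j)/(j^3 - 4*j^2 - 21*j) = (-j^2 + 9*j - 8)/(-j^2 + 4*j + 21)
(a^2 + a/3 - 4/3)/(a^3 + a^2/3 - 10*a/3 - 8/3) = (a - 1)/(a^2 - a - 2)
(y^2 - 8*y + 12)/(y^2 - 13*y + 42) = (y - 2)/(y - 7)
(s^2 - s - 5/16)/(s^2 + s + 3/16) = (4*s - 5)/(4*s + 3)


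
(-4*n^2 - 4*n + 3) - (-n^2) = -3*n^2 - 4*n + 3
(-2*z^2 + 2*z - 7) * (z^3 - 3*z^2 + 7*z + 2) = -2*z^5 + 8*z^4 - 27*z^3 + 31*z^2 - 45*z - 14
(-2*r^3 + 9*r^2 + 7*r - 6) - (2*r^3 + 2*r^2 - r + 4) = -4*r^3 + 7*r^2 + 8*r - 10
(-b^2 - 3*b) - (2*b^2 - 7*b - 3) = -3*b^2 + 4*b + 3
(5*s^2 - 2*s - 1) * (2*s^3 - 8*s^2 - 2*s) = 10*s^5 - 44*s^4 + 4*s^3 + 12*s^2 + 2*s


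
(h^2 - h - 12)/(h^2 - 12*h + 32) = (h + 3)/(h - 8)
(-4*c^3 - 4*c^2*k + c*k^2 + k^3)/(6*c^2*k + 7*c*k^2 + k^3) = (-4*c^2 + k^2)/(k*(6*c + k))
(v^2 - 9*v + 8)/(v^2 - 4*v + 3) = (v - 8)/(v - 3)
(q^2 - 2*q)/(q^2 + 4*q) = (q - 2)/(q + 4)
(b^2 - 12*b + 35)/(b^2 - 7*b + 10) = (b - 7)/(b - 2)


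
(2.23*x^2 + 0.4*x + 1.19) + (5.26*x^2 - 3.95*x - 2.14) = 7.49*x^2 - 3.55*x - 0.95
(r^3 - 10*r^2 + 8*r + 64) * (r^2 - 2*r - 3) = r^5 - 12*r^4 + 25*r^3 + 78*r^2 - 152*r - 192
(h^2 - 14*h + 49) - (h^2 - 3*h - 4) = 53 - 11*h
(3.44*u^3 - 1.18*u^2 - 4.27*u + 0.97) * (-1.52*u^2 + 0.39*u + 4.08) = -5.2288*u^5 + 3.1352*u^4 + 20.0654*u^3 - 7.9541*u^2 - 17.0433*u + 3.9576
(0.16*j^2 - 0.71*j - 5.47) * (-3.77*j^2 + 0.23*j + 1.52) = -0.6032*j^4 + 2.7135*j^3 + 20.7018*j^2 - 2.3373*j - 8.3144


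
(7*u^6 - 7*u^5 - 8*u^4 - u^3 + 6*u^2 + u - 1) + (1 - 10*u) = 7*u^6 - 7*u^5 - 8*u^4 - u^3 + 6*u^2 - 9*u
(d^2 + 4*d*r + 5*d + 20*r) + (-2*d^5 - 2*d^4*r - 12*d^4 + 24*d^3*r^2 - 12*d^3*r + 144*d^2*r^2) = -2*d^5 - 2*d^4*r - 12*d^4 + 24*d^3*r^2 - 12*d^3*r + 144*d^2*r^2 + d^2 + 4*d*r + 5*d + 20*r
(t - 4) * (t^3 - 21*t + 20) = t^4 - 4*t^3 - 21*t^2 + 104*t - 80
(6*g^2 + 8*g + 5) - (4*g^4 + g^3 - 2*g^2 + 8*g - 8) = -4*g^4 - g^3 + 8*g^2 + 13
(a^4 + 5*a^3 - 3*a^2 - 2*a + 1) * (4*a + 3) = 4*a^5 + 23*a^4 + 3*a^3 - 17*a^2 - 2*a + 3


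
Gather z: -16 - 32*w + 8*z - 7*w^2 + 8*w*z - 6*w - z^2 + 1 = -7*w^2 - 38*w - z^2 + z*(8*w + 8) - 15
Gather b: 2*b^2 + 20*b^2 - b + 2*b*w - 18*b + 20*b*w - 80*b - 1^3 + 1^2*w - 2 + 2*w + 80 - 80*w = 22*b^2 + b*(22*w - 99) - 77*w + 77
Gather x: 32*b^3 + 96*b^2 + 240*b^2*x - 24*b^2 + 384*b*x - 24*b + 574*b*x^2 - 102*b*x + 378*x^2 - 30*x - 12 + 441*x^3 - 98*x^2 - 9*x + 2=32*b^3 + 72*b^2 - 24*b + 441*x^3 + x^2*(574*b + 280) + x*(240*b^2 + 282*b - 39) - 10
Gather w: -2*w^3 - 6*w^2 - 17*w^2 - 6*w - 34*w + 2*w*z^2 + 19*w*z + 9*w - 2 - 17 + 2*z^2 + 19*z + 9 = -2*w^3 - 23*w^2 + w*(2*z^2 + 19*z - 31) + 2*z^2 + 19*z - 10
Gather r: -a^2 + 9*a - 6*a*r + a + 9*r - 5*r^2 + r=-a^2 + 10*a - 5*r^2 + r*(10 - 6*a)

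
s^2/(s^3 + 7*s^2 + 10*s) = s/(s^2 + 7*s + 10)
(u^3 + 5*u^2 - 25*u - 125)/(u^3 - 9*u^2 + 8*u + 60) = (u^2 + 10*u + 25)/(u^2 - 4*u - 12)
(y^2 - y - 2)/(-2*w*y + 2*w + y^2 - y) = (-y^2 + y + 2)/(2*w*y - 2*w - y^2 + y)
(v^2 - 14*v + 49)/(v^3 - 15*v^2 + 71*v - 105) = (v - 7)/(v^2 - 8*v + 15)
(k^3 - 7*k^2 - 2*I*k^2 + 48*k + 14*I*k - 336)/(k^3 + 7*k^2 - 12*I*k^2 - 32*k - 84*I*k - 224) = (k^2 + k*(-7 + 6*I) - 42*I)/(k^2 + k*(7 - 4*I) - 28*I)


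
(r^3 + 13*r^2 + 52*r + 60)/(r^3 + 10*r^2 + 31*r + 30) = (r + 6)/(r + 3)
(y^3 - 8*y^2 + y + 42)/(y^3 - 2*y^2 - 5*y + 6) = (y - 7)/(y - 1)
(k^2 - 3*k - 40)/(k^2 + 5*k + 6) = (k^2 - 3*k - 40)/(k^2 + 5*k + 6)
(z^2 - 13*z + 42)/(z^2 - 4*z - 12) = (z - 7)/(z + 2)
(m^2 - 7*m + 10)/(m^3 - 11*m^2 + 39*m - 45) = (m - 2)/(m^2 - 6*m + 9)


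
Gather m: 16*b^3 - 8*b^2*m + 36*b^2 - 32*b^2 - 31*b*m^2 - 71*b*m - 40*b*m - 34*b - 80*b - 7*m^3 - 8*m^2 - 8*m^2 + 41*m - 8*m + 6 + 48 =16*b^3 + 4*b^2 - 114*b - 7*m^3 + m^2*(-31*b - 16) + m*(-8*b^2 - 111*b + 33) + 54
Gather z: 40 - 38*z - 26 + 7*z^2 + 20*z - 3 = 7*z^2 - 18*z + 11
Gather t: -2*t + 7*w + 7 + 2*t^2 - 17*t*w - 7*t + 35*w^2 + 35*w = 2*t^2 + t*(-17*w - 9) + 35*w^2 + 42*w + 7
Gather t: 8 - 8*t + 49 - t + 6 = 63 - 9*t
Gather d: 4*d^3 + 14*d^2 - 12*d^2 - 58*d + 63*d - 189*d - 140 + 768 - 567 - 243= 4*d^3 + 2*d^2 - 184*d - 182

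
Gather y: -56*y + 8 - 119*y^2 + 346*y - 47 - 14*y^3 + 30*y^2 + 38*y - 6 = -14*y^3 - 89*y^2 + 328*y - 45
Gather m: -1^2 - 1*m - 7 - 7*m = -8*m - 8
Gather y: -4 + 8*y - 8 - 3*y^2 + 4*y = -3*y^2 + 12*y - 12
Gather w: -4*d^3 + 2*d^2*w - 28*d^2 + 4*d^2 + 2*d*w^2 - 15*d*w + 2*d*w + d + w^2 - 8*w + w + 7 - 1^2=-4*d^3 - 24*d^2 + d + w^2*(2*d + 1) + w*(2*d^2 - 13*d - 7) + 6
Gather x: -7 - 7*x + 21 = 14 - 7*x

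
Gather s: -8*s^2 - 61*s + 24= -8*s^2 - 61*s + 24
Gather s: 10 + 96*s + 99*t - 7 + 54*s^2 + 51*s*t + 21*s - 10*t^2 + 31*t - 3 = 54*s^2 + s*(51*t + 117) - 10*t^2 + 130*t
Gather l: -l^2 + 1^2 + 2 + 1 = 4 - l^2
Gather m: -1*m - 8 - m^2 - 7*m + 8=-m^2 - 8*m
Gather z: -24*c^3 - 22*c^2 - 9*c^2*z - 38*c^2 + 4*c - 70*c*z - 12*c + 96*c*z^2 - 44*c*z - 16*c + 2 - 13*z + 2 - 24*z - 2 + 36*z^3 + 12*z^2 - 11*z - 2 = -24*c^3 - 60*c^2 - 24*c + 36*z^3 + z^2*(96*c + 12) + z*(-9*c^2 - 114*c - 48)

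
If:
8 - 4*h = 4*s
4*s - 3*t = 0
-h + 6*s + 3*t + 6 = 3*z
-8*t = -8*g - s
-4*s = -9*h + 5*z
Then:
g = 493/1128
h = 77/47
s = 17/47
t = 68/141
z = 125/47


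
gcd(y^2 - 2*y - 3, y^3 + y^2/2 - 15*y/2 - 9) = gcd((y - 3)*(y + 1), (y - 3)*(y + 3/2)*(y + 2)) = y - 3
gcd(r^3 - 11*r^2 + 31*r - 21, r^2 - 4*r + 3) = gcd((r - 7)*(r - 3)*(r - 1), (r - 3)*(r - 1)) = r^2 - 4*r + 3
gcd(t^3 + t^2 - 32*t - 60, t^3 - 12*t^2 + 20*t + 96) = t^2 - 4*t - 12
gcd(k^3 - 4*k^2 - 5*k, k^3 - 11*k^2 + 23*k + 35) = k^2 - 4*k - 5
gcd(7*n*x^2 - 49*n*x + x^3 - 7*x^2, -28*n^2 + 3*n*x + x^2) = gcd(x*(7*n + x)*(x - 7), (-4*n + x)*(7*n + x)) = 7*n + x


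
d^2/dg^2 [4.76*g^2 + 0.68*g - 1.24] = 9.52000000000000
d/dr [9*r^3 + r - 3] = 27*r^2 + 1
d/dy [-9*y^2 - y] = -18*y - 1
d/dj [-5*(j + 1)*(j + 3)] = -10*j - 20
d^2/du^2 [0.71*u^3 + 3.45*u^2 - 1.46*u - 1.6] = 4.26*u + 6.9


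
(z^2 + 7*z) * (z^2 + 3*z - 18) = z^4 + 10*z^3 + 3*z^2 - 126*z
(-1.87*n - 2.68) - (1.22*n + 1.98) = -3.09*n - 4.66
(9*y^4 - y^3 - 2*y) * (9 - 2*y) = -18*y^5 + 83*y^4 - 9*y^3 + 4*y^2 - 18*y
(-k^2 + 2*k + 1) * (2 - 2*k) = 2*k^3 - 6*k^2 + 2*k + 2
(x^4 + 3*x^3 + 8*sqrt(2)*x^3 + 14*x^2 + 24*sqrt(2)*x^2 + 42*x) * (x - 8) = x^5 - 5*x^4 + 8*sqrt(2)*x^4 - 40*sqrt(2)*x^3 - 10*x^3 - 192*sqrt(2)*x^2 - 70*x^2 - 336*x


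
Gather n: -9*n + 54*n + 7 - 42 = 45*n - 35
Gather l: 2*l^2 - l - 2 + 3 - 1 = 2*l^2 - l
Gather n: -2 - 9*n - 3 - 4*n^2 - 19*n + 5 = -4*n^2 - 28*n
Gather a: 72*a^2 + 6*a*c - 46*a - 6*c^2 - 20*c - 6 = 72*a^2 + a*(6*c - 46) - 6*c^2 - 20*c - 6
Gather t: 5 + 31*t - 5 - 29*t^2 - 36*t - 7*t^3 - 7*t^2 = -7*t^3 - 36*t^2 - 5*t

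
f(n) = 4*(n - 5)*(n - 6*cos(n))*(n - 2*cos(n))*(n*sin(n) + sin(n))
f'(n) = 4*(n - 5)*(n - 6*cos(n))*(n - 2*cos(n))*(n*cos(n) + sin(n) + cos(n)) + 4*(n - 5)*(n - 6*cos(n))*(n*sin(n) + sin(n))*(2*sin(n) + 1) + 4*(n - 5)*(n - 2*cos(n))*(n*sin(n) + sin(n))*(6*sin(n) + 1) + 4*(n - 6*cos(n))*(n - 2*cos(n))*(n*sin(n) + sin(n)) = 4*(n - 5)*(n + 1)*(n - 6*cos(n))*(2*sin(n) + 1)*sin(n) + 4*(n - 5)*(n + 1)*(n - 2*cos(n))*(6*sin(n) + 1)*sin(n) + 4*(n - 5)*(n - 6*cos(n))*(n - 2*cos(n))*(n*cos(n) + sqrt(2)*sin(n + pi/4)) + 4*(n + 1)*(n - 6*cos(n))*(n - 2*cos(n))*sin(n)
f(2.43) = -633.45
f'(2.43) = -20.65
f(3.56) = 519.89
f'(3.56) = 857.57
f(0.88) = -27.71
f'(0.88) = 200.64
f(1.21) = 14.35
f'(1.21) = -14.63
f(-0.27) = 54.59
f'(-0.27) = -139.01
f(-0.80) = 36.36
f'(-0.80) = 171.55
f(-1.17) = -26.45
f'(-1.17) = 125.59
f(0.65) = -67.55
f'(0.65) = 120.02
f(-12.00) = 93738.85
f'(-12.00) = 96006.99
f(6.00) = -7.63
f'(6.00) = 38.26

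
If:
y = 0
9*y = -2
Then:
No Solution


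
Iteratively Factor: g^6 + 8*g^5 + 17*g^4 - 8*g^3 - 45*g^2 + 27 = (g + 1)*(g^5 + 7*g^4 + 10*g^3 - 18*g^2 - 27*g + 27) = (g + 1)*(g + 3)*(g^4 + 4*g^3 - 2*g^2 - 12*g + 9) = (g - 1)*(g + 1)*(g + 3)*(g^3 + 5*g^2 + 3*g - 9) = (g - 1)^2*(g + 1)*(g + 3)*(g^2 + 6*g + 9) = (g - 1)^2*(g + 1)*(g + 3)^2*(g + 3)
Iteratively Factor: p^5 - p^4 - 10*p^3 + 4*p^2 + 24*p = (p + 2)*(p^4 - 3*p^3 - 4*p^2 + 12*p) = (p + 2)^2*(p^3 - 5*p^2 + 6*p) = p*(p + 2)^2*(p^2 - 5*p + 6) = p*(p - 2)*(p + 2)^2*(p - 3)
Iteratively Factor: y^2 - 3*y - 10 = (y + 2)*(y - 5)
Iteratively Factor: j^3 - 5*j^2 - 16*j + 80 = (j - 4)*(j^2 - j - 20) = (j - 4)*(j + 4)*(j - 5)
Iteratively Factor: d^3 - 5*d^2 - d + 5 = (d - 5)*(d^2 - 1) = (d - 5)*(d + 1)*(d - 1)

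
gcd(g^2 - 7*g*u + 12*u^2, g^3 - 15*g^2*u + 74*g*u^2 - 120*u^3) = -g + 4*u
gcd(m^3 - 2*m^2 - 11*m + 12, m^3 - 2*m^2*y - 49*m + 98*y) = 1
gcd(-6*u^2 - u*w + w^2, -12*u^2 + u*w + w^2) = 3*u - w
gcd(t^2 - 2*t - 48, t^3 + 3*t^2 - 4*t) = 1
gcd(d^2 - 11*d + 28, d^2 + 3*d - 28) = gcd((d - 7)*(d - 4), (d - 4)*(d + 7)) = d - 4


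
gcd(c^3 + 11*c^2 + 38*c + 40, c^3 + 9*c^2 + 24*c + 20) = c^2 + 7*c + 10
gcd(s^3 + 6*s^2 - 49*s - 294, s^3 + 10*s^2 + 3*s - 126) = s^2 + 13*s + 42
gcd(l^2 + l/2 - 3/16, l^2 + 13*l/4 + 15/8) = l + 3/4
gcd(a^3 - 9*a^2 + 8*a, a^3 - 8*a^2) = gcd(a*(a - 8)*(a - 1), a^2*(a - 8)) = a^2 - 8*a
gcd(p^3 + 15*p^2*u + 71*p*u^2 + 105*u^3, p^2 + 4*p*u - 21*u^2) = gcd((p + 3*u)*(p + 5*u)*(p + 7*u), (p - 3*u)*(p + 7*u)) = p + 7*u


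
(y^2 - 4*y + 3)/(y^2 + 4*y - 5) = (y - 3)/(y + 5)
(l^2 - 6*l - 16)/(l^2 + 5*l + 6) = (l - 8)/(l + 3)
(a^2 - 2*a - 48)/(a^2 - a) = (a^2 - 2*a - 48)/(a*(a - 1))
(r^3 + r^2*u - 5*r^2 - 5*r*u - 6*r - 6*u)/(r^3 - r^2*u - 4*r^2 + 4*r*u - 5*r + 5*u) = (r^2 + r*u - 6*r - 6*u)/(r^2 - r*u - 5*r + 5*u)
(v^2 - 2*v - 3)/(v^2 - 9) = (v + 1)/(v + 3)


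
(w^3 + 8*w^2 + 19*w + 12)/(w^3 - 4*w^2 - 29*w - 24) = (w + 4)/(w - 8)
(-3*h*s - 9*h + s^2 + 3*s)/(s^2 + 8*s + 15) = (-3*h + s)/(s + 5)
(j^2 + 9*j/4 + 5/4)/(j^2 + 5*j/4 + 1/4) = (4*j + 5)/(4*j + 1)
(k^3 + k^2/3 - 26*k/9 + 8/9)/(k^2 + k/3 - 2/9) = (3*k^2 + 2*k - 8)/(3*k + 2)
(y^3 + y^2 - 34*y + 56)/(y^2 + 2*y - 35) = (y^2 - 6*y + 8)/(y - 5)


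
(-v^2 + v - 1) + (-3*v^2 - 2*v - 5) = -4*v^2 - v - 6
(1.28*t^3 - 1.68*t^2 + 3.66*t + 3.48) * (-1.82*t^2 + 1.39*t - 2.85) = -2.3296*t^5 + 4.8368*t^4 - 12.6444*t^3 + 3.5418*t^2 - 5.5938*t - 9.918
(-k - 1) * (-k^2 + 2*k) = k^3 - k^2 - 2*k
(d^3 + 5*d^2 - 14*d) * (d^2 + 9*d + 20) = d^5 + 14*d^4 + 51*d^3 - 26*d^2 - 280*d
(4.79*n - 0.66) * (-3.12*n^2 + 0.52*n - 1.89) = -14.9448*n^3 + 4.55*n^2 - 9.3963*n + 1.2474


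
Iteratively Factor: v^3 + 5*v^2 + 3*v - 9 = (v + 3)*(v^2 + 2*v - 3) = (v + 3)^2*(v - 1)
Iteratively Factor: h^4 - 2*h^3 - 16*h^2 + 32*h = (h - 4)*(h^3 + 2*h^2 - 8*h) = h*(h - 4)*(h^2 + 2*h - 8) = h*(h - 4)*(h + 4)*(h - 2)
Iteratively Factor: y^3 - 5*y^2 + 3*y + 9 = (y + 1)*(y^2 - 6*y + 9) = (y - 3)*(y + 1)*(y - 3)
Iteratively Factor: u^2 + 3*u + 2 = (u + 2)*(u + 1)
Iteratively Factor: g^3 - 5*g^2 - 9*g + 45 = (g - 5)*(g^2 - 9) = (g - 5)*(g + 3)*(g - 3)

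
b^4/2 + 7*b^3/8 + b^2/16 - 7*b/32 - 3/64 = (b/2 + 1/4)*(b - 1/2)*(b + 1/4)*(b + 3/2)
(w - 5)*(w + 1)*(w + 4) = w^3 - 21*w - 20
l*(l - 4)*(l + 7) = l^3 + 3*l^2 - 28*l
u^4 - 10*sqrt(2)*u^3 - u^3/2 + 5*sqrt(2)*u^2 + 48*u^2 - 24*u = u*(u - 1/2)*(u - 6*sqrt(2))*(u - 4*sqrt(2))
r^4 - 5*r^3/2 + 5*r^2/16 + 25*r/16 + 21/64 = (r - 7/4)*(r - 3/2)*(r + 1/4)*(r + 1/2)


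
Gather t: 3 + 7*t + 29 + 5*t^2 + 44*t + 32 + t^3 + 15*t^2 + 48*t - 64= t^3 + 20*t^2 + 99*t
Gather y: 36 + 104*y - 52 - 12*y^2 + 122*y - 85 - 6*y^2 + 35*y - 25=-18*y^2 + 261*y - 126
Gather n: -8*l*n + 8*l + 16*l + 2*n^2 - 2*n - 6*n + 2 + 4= 24*l + 2*n^2 + n*(-8*l - 8) + 6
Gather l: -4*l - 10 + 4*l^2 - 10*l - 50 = 4*l^2 - 14*l - 60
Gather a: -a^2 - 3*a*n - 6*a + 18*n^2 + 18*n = -a^2 + a*(-3*n - 6) + 18*n^2 + 18*n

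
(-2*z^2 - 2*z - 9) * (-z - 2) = 2*z^3 + 6*z^2 + 13*z + 18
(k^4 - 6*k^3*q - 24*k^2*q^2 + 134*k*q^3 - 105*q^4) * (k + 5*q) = k^5 - k^4*q - 54*k^3*q^2 + 14*k^2*q^3 + 565*k*q^4 - 525*q^5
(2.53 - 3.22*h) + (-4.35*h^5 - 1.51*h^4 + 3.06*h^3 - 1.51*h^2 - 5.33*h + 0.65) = -4.35*h^5 - 1.51*h^4 + 3.06*h^3 - 1.51*h^2 - 8.55*h + 3.18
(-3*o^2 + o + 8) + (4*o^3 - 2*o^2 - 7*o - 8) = 4*o^3 - 5*o^2 - 6*o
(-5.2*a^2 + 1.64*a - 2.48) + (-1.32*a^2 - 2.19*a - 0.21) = -6.52*a^2 - 0.55*a - 2.69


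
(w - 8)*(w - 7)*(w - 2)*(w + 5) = w^4 - 12*w^3 + w^2 + 318*w - 560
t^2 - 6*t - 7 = (t - 7)*(t + 1)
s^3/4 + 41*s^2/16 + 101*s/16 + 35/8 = (s/4 + 1/2)*(s + 5/4)*(s + 7)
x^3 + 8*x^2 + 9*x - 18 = (x - 1)*(x + 3)*(x + 6)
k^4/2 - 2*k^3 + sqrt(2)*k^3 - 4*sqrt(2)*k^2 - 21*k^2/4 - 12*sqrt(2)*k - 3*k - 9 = (k/2 + 1)*(k - 6)*(k + sqrt(2)/2)*(k + 3*sqrt(2)/2)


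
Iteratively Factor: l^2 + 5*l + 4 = (l + 4)*(l + 1)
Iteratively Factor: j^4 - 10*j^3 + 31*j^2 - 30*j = (j - 5)*(j^3 - 5*j^2 + 6*j) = j*(j - 5)*(j^2 - 5*j + 6) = j*(j - 5)*(j - 3)*(j - 2)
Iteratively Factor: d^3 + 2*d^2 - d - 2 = (d - 1)*(d^2 + 3*d + 2) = (d - 1)*(d + 1)*(d + 2)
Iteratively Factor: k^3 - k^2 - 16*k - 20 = (k + 2)*(k^2 - 3*k - 10) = (k - 5)*(k + 2)*(k + 2)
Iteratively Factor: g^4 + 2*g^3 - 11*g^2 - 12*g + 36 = (g - 2)*(g^3 + 4*g^2 - 3*g - 18) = (g - 2)*(g + 3)*(g^2 + g - 6) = (g - 2)*(g + 3)^2*(g - 2)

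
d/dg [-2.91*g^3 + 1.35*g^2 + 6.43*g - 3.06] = -8.73*g^2 + 2.7*g + 6.43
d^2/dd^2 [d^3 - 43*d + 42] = 6*d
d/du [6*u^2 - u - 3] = 12*u - 1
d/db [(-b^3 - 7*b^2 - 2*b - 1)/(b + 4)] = (-2*b^3 - 19*b^2 - 56*b - 7)/(b^2 + 8*b + 16)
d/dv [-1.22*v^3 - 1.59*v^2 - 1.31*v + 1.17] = -3.66*v^2 - 3.18*v - 1.31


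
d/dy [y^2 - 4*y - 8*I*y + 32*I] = 2*y - 4 - 8*I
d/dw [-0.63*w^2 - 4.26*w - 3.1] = -1.26*w - 4.26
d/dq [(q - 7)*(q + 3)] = 2*q - 4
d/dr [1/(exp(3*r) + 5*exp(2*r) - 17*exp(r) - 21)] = (-3*exp(2*r) - 10*exp(r) + 17)*exp(r)/(exp(3*r) + 5*exp(2*r) - 17*exp(r) - 21)^2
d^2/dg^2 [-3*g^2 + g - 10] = -6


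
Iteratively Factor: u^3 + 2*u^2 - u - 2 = (u + 1)*(u^2 + u - 2) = (u - 1)*(u + 1)*(u + 2)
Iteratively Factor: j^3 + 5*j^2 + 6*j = (j + 2)*(j^2 + 3*j) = (j + 2)*(j + 3)*(j)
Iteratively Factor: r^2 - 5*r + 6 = (r - 2)*(r - 3)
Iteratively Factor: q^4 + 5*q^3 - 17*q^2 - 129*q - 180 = (q + 3)*(q^3 + 2*q^2 - 23*q - 60) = (q + 3)*(q + 4)*(q^2 - 2*q - 15) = (q - 5)*(q + 3)*(q + 4)*(q + 3)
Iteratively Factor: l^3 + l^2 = (l)*(l^2 + l) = l*(l + 1)*(l)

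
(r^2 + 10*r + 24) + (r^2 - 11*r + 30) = 2*r^2 - r + 54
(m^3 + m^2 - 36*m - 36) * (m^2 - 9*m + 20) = m^5 - 8*m^4 - 25*m^3 + 308*m^2 - 396*m - 720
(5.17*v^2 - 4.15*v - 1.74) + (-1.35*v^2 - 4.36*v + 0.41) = 3.82*v^2 - 8.51*v - 1.33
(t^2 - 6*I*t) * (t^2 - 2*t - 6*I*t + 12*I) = t^4 - 2*t^3 - 12*I*t^3 - 36*t^2 + 24*I*t^2 + 72*t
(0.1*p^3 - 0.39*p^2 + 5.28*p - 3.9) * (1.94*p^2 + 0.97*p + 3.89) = 0.194*p^5 - 0.6596*p^4 + 10.2539*p^3 - 3.9615*p^2 + 16.7562*p - 15.171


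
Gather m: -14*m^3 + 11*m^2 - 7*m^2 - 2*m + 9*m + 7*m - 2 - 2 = -14*m^3 + 4*m^2 + 14*m - 4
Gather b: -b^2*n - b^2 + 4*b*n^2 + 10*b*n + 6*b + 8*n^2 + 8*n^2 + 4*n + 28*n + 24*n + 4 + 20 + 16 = b^2*(-n - 1) + b*(4*n^2 + 10*n + 6) + 16*n^2 + 56*n + 40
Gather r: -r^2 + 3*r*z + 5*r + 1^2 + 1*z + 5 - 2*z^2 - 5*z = -r^2 + r*(3*z + 5) - 2*z^2 - 4*z + 6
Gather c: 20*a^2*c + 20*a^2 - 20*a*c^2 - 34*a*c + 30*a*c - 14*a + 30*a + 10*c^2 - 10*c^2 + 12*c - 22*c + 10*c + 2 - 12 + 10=20*a^2 - 20*a*c^2 + 16*a + c*(20*a^2 - 4*a)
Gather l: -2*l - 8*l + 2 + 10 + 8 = 20 - 10*l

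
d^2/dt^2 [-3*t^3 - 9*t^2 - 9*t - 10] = -18*t - 18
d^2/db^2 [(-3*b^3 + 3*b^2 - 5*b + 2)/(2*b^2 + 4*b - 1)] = 2*(-98*b^3 + 78*b^2 + 9*b + 19)/(8*b^6 + 48*b^5 + 84*b^4 + 16*b^3 - 42*b^2 + 12*b - 1)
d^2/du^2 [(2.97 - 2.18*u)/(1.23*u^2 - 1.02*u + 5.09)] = (-(2.18*u - 2.97)*(2.46*u - 1.02)*(4.92*u - 2.04) + (16.0884*u - 11.7534)*(1.23*u^2 - 1.02*u + 5.09))/(1.23*u^2 - 1.02*u + 5.09)^3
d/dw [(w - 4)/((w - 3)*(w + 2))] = (-w^2 + 8*w - 10)/(w^4 - 2*w^3 - 11*w^2 + 12*w + 36)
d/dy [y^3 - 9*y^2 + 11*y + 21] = 3*y^2 - 18*y + 11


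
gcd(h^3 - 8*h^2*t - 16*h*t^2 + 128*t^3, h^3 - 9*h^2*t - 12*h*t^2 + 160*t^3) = -h^2 + 4*h*t + 32*t^2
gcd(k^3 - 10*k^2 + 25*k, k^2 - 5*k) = k^2 - 5*k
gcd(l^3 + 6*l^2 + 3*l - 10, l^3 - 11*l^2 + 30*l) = 1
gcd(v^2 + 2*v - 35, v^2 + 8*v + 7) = v + 7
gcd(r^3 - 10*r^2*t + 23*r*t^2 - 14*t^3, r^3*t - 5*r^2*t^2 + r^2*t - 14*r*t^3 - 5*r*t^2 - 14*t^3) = r - 7*t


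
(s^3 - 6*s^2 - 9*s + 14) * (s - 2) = s^4 - 8*s^3 + 3*s^2 + 32*s - 28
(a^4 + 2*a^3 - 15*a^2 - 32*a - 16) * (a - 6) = a^5 - 4*a^4 - 27*a^3 + 58*a^2 + 176*a + 96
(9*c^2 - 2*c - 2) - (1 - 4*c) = 9*c^2 + 2*c - 3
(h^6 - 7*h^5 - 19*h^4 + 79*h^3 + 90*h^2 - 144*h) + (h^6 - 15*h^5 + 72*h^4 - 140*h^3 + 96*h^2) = 2*h^6 - 22*h^5 + 53*h^4 - 61*h^3 + 186*h^2 - 144*h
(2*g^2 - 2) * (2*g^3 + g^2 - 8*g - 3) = 4*g^5 + 2*g^4 - 20*g^3 - 8*g^2 + 16*g + 6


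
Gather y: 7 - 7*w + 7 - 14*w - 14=-21*w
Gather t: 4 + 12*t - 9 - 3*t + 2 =9*t - 3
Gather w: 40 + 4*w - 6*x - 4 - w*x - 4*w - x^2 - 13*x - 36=-w*x - x^2 - 19*x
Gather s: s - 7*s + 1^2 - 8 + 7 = -6*s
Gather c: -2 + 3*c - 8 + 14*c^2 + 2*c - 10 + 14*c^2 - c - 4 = 28*c^2 + 4*c - 24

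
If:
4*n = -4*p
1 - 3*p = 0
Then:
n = -1/3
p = 1/3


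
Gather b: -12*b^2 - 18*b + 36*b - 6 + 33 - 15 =-12*b^2 + 18*b + 12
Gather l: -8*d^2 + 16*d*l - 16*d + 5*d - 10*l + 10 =-8*d^2 - 11*d + l*(16*d - 10) + 10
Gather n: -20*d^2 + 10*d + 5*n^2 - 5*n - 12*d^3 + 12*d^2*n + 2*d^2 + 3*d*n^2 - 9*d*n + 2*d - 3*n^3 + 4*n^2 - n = -12*d^3 - 18*d^2 + 12*d - 3*n^3 + n^2*(3*d + 9) + n*(12*d^2 - 9*d - 6)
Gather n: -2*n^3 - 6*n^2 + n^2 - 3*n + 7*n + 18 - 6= -2*n^3 - 5*n^2 + 4*n + 12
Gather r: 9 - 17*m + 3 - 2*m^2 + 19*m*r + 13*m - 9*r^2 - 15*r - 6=-2*m^2 - 4*m - 9*r^2 + r*(19*m - 15) + 6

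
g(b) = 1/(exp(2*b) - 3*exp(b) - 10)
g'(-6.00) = 0.00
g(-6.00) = -0.10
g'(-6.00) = 0.00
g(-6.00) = -0.10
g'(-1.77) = 0.00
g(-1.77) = -0.10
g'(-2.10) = 0.00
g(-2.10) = -0.10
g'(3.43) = -0.00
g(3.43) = 0.00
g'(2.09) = -0.11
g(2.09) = 0.03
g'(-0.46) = 0.01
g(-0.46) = -0.09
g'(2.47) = -0.03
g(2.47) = 0.01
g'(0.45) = -0.00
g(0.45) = -0.08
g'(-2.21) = 0.00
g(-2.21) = -0.10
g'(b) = (-2*exp(2*b) + 3*exp(b))/(exp(2*b) - 3*exp(b) - 10)^2 = (3 - 2*exp(b))*exp(b)/(-exp(2*b) + 3*exp(b) + 10)^2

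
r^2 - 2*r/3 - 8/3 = (r - 2)*(r + 4/3)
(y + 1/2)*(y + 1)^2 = y^3 + 5*y^2/2 + 2*y + 1/2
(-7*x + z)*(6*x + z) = -42*x^2 - x*z + z^2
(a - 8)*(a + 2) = a^2 - 6*a - 16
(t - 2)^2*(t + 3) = t^3 - t^2 - 8*t + 12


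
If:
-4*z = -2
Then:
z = 1/2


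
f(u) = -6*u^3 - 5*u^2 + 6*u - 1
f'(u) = -18*u^2 - 10*u + 6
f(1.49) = -23.01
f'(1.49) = -48.86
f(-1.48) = -1.38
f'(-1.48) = -18.63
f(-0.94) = -6.07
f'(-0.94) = -0.50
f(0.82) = -2.75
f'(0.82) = -14.30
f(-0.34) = -3.38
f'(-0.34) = 7.32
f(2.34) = -91.22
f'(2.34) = -115.96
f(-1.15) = -5.39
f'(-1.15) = -6.30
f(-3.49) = 172.21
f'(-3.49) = -178.34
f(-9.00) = 3914.00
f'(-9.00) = -1362.00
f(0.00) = -1.00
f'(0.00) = 6.00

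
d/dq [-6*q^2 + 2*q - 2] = 2 - 12*q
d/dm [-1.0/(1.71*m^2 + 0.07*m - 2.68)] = (3.42*m + 0.07)/(1.71*m^2 + 0.07*m - 2.68)^2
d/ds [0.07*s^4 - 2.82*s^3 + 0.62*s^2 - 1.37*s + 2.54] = 0.28*s^3 - 8.46*s^2 + 1.24*s - 1.37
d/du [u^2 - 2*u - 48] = 2*u - 2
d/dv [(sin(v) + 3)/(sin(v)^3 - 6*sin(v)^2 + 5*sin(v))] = (-2*sin(v)^3 - 3*sin(v)^2 + 36*sin(v) - 15)*cos(v)/((sin(v) - 5)^2*(sin(v) - 1)^2*sin(v)^2)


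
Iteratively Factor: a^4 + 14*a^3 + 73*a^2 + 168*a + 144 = (a + 4)*(a^3 + 10*a^2 + 33*a + 36) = (a + 4)^2*(a^2 + 6*a + 9) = (a + 3)*(a + 4)^2*(a + 3)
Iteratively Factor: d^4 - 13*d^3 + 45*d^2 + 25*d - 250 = (d - 5)*(d^3 - 8*d^2 + 5*d + 50) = (d - 5)^2*(d^2 - 3*d - 10) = (d - 5)^3*(d + 2)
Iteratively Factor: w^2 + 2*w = (w + 2)*(w)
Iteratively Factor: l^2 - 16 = (l + 4)*(l - 4)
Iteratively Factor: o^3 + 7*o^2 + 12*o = (o)*(o^2 + 7*o + 12) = o*(o + 3)*(o + 4)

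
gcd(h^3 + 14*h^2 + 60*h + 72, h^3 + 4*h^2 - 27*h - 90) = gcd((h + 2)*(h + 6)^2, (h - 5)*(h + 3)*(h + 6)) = h + 6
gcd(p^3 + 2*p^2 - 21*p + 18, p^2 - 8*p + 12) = 1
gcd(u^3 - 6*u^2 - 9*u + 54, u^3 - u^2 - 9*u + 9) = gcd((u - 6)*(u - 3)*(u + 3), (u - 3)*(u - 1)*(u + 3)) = u^2 - 9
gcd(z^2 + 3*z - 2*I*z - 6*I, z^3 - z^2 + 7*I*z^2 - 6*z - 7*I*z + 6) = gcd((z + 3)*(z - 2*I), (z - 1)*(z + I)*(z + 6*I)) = 1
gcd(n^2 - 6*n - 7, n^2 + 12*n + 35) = 1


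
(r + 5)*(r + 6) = r^2 + 11*r + 30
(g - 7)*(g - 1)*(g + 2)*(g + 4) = g^4 - 2*g^3 - 33*g^2 - 22*g + 56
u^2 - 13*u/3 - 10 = (u - 6)*(u + 5/3)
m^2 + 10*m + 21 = (m + 3)*(m + 7)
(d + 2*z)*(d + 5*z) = d^2 + 7*d*z + 10*z^2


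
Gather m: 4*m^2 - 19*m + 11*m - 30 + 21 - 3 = 4*m^2 - 8*m - 12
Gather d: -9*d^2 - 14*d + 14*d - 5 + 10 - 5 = -9*d^2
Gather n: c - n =c - n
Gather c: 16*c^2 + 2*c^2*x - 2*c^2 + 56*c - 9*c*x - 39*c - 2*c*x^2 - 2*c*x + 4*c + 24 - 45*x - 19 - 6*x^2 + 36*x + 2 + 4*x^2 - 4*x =c^2*(2*x + 14) + c*(-2*x^2 - 11*x + 21) - 2*x^2 - 13*x + 7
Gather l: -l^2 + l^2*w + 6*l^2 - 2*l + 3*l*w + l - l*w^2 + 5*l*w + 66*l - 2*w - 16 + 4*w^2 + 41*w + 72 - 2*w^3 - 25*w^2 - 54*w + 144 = l^2*(w + 5) + l*(-w^2 + 8*w + 65) - 2*w^3 - 21*w^2 - 15*w + 200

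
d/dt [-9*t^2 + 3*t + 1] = 3 - 18*t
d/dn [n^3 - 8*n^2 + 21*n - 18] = 3*n^2 - 16*n + 21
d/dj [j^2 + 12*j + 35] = 2*j + 12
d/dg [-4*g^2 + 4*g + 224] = 4 - 8*g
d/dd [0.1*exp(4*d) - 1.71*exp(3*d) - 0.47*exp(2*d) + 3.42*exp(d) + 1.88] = (0.4*exp(3*d) - 5.13*exp(2*d) - 0.94*exp(d) + 3.42)*exp(d)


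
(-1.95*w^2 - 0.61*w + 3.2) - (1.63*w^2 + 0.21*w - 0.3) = -3.58*w^2 - 0.82*w + 3.5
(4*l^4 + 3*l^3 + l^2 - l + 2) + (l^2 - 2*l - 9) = 4*l^4 + 3*l^3 + 2*l^2 - 3*l - 7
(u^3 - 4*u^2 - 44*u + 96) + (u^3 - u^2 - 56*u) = 2*u^3 - 5*u^2 - 100*u + 96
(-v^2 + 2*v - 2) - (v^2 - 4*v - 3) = -2*v^2 + 6*v + 1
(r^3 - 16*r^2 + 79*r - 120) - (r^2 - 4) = r^3 - 17*r^2 + 79*r - 116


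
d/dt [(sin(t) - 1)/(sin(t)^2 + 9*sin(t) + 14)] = (2*sin(t) + cos(t)^2 + 22)*cos(t)/(sin(t)^2 + 9*sin(t) + 14)^2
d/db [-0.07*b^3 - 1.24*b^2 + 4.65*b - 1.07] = -0.21*b^2 - 2.48*b + 4.65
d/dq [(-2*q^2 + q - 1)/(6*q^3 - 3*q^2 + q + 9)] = (12*q^4 - 12*q^3 + 19*q^2 - 42*q + 10)/(36*q^6 - 36*q^5 + 21*q^4 + 102*q^3 - 53*q^2 + 18*q + 81)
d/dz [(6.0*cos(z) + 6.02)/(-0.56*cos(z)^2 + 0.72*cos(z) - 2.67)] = (-3.36*cos(z)^2 - 6.7424*cos(z) + 20.3544)*sin(z)/(0.3136*cos(z)^4 - 0.8064*cos(z)^3 + 3.5088*cos(z)^2 - 3.8448*cos(z) + 7.1289)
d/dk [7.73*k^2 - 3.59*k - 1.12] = 15.46*k - 3.59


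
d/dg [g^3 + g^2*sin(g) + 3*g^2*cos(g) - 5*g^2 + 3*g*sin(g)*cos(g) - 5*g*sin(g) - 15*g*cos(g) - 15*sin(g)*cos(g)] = -3*g^2*sin(g) + g^2*cos(g) + 3*g^2 + 17*g*sin(g) + g*cos(g) + 3*g*cos(2*g) - 10*g - 5*sin(g) + 3*sin(2*g)/2 - 15*cos(g) - 15*cos(2*g)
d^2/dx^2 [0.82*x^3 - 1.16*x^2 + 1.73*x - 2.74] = 4.92*x - 2.32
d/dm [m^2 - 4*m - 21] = 2*m - 4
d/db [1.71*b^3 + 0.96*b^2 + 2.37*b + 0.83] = 5.13*b^2 + 1.92*b + 2.37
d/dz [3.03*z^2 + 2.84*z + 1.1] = 6.06*z + 2.84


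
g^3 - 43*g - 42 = (g - 7)*(g + 1)*(g + 6)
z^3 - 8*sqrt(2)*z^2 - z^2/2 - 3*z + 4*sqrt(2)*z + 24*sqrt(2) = (z - 2)*(z + 3/2)*(z - 8*sqrt(2))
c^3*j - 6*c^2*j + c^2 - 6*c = c*(c - 6)*(c*j + 1)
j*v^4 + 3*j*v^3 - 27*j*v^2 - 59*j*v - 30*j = (v - 5)*(v + 1)*(v + 6)*(j*v + j)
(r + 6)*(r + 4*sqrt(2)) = r^2 + 4*sqrt(2)*r + 6*r + 24*sqrt(2)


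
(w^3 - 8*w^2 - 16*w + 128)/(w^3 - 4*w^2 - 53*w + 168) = (w^2 - 16)/(w^2 + 4*w - 21)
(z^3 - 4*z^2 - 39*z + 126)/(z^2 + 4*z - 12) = (z^2 - 10*z + 21)/(z - 2)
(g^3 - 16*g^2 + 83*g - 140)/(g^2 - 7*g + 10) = (g^2 - 11*g + 28)/(g - 2)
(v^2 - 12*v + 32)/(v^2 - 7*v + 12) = (v - 8)/(v - 3)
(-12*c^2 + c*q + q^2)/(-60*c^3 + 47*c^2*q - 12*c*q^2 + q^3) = (4*c + q)/(20*c^2 - 9*c*q + q^2)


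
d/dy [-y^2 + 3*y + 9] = 3 - 2*y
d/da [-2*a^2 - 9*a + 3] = -4*a - 9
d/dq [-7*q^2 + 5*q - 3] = 5 - 14*q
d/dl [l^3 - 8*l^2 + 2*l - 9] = 3*l^2 - 16*l + 2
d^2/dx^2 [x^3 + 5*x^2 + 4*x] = 6*x + 10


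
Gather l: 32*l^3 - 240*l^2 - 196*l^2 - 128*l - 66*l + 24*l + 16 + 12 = 32*l^3 - 436*l^2 - 170*l + 28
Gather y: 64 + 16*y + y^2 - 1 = y^2 + 16*y + 63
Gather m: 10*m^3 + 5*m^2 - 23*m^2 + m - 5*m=10*m^3 - 18*m^2 - 4*m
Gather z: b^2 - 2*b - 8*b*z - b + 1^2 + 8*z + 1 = b^2 - 3*b + z*(8 - 8*b) + 2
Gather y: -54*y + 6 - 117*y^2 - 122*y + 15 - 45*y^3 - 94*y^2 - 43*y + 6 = -45*y^3 - 211*y^2 - 219*y + 27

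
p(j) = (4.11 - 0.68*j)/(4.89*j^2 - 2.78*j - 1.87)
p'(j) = (2.78 - 9.78*j)*(4.11 - 0.68*j)/(4.89*j^2 - 2.78*j - 1.87)^2 - 0.68/(4.89*j^2 - 2.78*j - 1.87)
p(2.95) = 0.06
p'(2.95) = -0.07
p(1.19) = 1.89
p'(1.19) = -9.97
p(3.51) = 0.04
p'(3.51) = -0.04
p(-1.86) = 0.27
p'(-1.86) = 0.24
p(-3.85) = 0.08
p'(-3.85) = 0.03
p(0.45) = -1.79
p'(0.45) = -1.04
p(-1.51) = 0.38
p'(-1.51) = 0.45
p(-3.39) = 0.10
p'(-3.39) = 0.05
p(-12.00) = 0.02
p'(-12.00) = 0.00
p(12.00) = -0.01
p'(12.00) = 0.00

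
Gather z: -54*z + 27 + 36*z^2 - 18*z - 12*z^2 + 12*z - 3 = 24*z^2 - 60*z + 24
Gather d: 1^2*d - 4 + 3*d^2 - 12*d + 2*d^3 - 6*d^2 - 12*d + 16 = 2*d^3 - 3*d^2 - 23*d + 12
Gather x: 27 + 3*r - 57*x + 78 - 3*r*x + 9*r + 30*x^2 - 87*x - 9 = 12*r + 30*x^2 + x*(-3*r - 144) + 96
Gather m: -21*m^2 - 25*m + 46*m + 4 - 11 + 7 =-21*m^2 + 21*m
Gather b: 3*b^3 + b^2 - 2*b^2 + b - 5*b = 3*b^3 - b^2 - 4*b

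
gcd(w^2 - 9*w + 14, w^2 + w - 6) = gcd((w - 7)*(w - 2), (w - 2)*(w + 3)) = w - 2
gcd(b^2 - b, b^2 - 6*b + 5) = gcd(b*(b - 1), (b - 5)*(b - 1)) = b - 1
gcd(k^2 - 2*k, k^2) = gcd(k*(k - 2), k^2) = k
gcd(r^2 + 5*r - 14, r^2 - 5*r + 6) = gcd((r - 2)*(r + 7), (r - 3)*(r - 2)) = r - 2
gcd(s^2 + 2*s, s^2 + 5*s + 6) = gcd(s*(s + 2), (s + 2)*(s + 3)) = s + 2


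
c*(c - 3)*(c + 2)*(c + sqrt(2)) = c^4 - c^3 + sqrt(2)*c^3 - 6*c^2 - sqrt(2)*c^2 - 6*sqrt(2)*c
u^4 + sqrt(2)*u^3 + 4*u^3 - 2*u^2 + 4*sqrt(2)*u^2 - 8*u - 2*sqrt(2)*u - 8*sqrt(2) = (u + 4)*(u - sqrt(2))*(u + sqrt(2))^2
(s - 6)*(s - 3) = s^2 - 9*s + 18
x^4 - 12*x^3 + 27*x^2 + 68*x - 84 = (x - 7)*(x - 6)*(x - 1)*(x + 2)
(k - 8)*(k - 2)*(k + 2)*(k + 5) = k^4 - 3*k^3 - 44*k^2 + 12*k + 160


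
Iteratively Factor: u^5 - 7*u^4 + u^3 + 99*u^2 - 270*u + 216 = (u - 3)*(u^4 - 4*u^3 - 11*u^2 + 66*u - 72) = (u - 3)*(u - 2)*(u^3 - 2*u^2 - 15*u + 36) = (u - 3)^2*(u - 2)*(u^2 + u - 12) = (u - 3)^2*(u - 2)*(u + 4)*(u - 3)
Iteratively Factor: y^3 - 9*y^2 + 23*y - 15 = (y - 1)*(y^2 - 8*y + 15) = (y - 3)*(y - 1)*(y - 5)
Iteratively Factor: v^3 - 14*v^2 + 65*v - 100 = (v - 5)*(v^2 - 9*v + 20) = (v - 5)^2*(v - 4)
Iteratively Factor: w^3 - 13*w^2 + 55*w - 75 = (w - 5)*(w^2 - 8*w + 15) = (w - 5)*(w - 3)*(w - 5)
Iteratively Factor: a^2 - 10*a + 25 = (a - 5)*(a - 5)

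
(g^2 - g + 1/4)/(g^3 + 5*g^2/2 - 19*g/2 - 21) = (4*g^2 - 4*g + 1)/(2*(2*g^3 + 5*g^2 - 19*g - 42))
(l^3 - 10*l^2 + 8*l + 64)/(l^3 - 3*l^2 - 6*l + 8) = (l - 8)/(l - 1)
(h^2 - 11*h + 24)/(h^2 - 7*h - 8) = (h - 3)/(h + 1)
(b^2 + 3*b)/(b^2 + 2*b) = (b + 3)/(b + 2)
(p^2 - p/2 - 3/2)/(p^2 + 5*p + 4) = (p - 3/2)/(p + 4)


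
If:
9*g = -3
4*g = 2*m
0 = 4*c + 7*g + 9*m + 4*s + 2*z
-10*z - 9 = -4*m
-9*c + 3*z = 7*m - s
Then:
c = 23/60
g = -1/3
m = -2/3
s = 137/60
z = -7/6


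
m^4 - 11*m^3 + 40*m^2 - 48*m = m*(m - 4)^2*(m - 3)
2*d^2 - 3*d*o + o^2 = (-2*d + o)*(-d + o)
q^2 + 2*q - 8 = (q - 2)*(q + 4)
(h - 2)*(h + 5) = h^2 + 3*h - 10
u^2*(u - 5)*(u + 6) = u^4 + u^3 - 30*u^2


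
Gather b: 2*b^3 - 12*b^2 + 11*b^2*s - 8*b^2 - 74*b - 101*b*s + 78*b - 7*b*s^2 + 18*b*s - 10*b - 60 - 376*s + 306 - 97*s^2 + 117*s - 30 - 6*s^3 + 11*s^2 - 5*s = 2*b^3 + b^2*(11*s - 20) + b*(-7*s^2 - 83*s - 6) - 6*s^3 - 86*s^2 - 264*s + 216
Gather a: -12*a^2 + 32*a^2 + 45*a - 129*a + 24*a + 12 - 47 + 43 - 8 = 20*a^2 - 60*a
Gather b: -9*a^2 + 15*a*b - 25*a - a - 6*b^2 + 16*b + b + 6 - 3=-9*a^2 - 26*a - 6*b^2 + b*(15*a + 17) + 3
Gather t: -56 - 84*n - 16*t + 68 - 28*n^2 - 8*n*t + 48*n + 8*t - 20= -28*n^2 - 36*n + t*(-8*n - 8) - 8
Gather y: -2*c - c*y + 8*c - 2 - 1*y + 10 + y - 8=-c*y + 6*c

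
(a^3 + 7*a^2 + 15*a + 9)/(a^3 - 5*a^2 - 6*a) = (a^2 + 6*a + 9)/(a*(a - 6))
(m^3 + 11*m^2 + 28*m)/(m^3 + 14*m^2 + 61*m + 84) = m/(m + 3)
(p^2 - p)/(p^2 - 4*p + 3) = p/(p - 3)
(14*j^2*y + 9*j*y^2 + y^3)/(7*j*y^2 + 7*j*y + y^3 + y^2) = (2*j + y)/(y + 1)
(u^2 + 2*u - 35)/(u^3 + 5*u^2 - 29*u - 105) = 1/(u + 3)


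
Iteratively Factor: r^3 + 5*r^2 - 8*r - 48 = (r - 3)*(r^2 + 8*r + 16) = (r - 3)*(r + 4)*(r + 4)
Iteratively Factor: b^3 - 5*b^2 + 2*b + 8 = (b + 1)*(b^2 - 6*b + 8) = (b - 4)*(b + 1)*(b - 2)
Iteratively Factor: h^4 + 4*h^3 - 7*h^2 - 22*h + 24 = (h + 4)*(h^3 - 7*h + 6) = (h + 3)*(h + 4)*(h^2 - 3*h + 2) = (h - 1)*(h + 3)*(h + 4)*(h - 2)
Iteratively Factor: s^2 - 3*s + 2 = (s - 1)*(s - 2)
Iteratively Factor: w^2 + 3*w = (w + 3)*(w)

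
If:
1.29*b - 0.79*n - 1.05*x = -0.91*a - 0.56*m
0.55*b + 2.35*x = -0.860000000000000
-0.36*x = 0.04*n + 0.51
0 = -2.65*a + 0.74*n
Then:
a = -2.51320754716981*x - 3.56037735849057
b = -4.27272727272727*x - 1.56363636363636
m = 3.10506616025484*x - 8.59904588336192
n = -9.0*x - 12.75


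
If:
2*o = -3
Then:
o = -3/2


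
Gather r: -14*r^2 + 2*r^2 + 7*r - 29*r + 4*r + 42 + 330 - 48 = -12*r^2 - 18*r + 324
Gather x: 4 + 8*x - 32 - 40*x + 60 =32 - 32*x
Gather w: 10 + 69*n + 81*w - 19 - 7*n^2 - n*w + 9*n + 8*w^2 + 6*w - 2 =-7*n^2 + 78*n + 8*w^2 + w*(87 - n) - 11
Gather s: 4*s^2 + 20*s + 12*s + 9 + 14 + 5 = 4*s^2 + 32*s + 28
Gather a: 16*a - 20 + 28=16*a + 8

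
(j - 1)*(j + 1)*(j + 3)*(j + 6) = j^4 + 9*j^3 + 17*j^2 - 9*j - 18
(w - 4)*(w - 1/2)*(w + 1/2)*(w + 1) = w^4 - 3*w^3 - 17*w^2/4 + 3*w/4 + 1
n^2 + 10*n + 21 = (n + 3)*(n + 7)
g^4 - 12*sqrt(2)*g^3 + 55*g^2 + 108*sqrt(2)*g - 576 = (g - 3)*(g + 3)*(g - 8*sqrt(2))*(g - 4*sqrt(2))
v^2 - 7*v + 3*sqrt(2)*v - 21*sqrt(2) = (v - 7)*(v + 3*sqrt(2))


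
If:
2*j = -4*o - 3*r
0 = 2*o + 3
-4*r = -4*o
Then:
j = 21/4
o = -3/2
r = -3/2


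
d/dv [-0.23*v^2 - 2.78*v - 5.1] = -0.46*v - 2.78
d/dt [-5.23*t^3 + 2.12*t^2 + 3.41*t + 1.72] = -15.69*t^2 + 4.24*t + 3.41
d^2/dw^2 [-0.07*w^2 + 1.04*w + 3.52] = -0.140000000000000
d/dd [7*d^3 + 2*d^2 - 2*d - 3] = 21*d^2 + 4*d - 2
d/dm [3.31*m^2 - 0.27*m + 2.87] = 6.62*m - 0.27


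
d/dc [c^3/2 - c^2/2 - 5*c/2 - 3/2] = 3*c^2/2 - c - 5/2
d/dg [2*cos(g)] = -2*sin(g)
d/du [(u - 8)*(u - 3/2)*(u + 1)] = 3*u^2 - 17*u + 5/2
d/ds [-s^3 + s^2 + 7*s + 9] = -3*s^2 + 2*s + 7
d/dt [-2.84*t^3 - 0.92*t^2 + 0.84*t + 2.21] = -8.52*t^2 - 1.84*t + 0.84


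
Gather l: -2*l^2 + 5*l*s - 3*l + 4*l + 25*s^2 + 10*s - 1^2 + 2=-2*l^2 + l*(5*s + 1) + 25*s^2 + 10*s + 1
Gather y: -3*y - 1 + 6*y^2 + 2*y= 6*y^2 - y - 1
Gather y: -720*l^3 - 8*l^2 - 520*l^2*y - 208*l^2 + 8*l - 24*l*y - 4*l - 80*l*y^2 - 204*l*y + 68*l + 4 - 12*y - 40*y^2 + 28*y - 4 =-720*l^3 - 216*l^2 + 72*l + y^2*(-80*l - 40) + y*(-520*l^2 - 228*l + 16)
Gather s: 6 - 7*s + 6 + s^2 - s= s^2 - 8*s + 12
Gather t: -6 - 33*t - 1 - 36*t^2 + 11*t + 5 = -36*t^2 - 22*t - 2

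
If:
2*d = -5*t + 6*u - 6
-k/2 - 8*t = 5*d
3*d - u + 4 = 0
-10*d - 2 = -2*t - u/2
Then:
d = 24/7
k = -1872/7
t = 102/7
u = 100/7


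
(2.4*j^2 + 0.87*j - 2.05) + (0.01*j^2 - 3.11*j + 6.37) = 2.41*j^2 - 2.24*j + 4.32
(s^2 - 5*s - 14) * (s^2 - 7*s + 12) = s^4 - 12*s^3 + 33*s^2 + 38*s - 168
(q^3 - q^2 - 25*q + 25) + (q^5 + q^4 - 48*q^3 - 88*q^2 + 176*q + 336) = q^5 + q^4 - 47*q^3 - 89*q^2 + 151*q + 361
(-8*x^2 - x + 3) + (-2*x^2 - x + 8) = -10*x^2 - 2*x + 11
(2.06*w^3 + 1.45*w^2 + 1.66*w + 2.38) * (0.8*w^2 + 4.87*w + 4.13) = 1.648*w^5 + 11.1922*w^4 + 16.8973*w^3 + 15.9767*w^2 + 18.4464*w + 9.8294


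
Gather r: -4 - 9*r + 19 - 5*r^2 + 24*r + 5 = -5*r^2 + 15*r + 20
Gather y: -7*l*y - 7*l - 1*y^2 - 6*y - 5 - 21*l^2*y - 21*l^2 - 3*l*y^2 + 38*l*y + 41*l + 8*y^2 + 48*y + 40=-21*l^2 + 34*l + y^2*(7 - 3*l) + y*(-21*l^2 + 31*l + 42) + 35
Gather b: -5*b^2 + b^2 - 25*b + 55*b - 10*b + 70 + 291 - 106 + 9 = -4*b^2 + 20*b + 264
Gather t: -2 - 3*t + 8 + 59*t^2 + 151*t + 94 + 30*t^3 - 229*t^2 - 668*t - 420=30*t^3 - 170*t^2 - 520*t - 320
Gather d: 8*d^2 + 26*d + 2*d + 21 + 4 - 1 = 8*d^2 + 28*d + 24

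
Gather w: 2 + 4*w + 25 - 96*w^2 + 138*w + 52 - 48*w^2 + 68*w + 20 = -144*w^2 + 210*w + 99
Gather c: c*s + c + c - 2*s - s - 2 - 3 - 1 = c*(s + 2) - 3*s - 6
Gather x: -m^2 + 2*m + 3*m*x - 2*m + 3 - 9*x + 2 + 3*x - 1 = -m^2 + x*(3*m - 6) + 4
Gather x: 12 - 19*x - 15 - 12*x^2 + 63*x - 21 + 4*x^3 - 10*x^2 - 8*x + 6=4*x^3 - 22*x^2 + 36*x - 18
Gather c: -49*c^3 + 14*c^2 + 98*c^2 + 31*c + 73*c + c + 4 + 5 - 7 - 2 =-49*c^3 + 112*c^2 + 105*c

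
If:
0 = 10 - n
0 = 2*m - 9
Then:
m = 9/2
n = 10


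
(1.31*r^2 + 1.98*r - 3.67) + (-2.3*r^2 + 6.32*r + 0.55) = -0.99*r^2 + 8.3*r - 3.12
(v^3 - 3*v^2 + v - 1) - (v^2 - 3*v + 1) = v^3 - 4*v^2 + 4*v - 2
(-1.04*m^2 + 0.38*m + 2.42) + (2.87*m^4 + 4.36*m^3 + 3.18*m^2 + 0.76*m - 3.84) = 2.87*m^4 + 4.36*m^3 + 2.14*m^2 + 1.14*m - 1.42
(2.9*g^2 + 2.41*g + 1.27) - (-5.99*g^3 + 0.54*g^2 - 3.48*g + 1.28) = 5.99*g^3 + 2.36*g^2 + 5.89*g - 0.01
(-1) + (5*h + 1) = 5*h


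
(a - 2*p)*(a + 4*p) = a^2 + 2*a*p - 8*p^2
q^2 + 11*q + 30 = (q + 5)*(q + 6)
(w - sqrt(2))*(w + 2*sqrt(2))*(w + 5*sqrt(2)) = w^3 + 6*sqrt(2)*w^2 + 6*w - 20*sqrt(2)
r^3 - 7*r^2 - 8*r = r*(r - 8)*(r + 1)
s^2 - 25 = (s - 5)*(s + 5)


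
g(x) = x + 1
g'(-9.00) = 1.00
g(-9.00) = -8.00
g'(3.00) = 1.00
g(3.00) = 4.00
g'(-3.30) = 1.00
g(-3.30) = -2.30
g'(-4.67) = 1.00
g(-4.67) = -3.67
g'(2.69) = 1.00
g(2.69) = 3.69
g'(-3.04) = 1.00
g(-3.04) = -2.04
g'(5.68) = 1.00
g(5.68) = 6.68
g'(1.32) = 1.00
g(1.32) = 2.32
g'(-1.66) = 1.00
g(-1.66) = -0.66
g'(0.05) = 1.00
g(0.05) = 1.05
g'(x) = 1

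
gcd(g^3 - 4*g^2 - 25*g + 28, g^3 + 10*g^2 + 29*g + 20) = g + 4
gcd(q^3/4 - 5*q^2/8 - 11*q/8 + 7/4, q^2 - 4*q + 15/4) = 1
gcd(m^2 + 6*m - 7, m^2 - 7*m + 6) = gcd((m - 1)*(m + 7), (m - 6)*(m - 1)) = m - 1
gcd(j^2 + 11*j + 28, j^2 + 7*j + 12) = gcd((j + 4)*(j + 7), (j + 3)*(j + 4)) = j + 4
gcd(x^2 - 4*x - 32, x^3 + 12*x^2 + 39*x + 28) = x + 4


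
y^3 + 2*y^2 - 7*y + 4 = (y - 1)^2*(y + 4)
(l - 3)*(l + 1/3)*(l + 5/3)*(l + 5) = l^4 + 4*l^3 - 94*l^2/9 - 260*l/9 - 25/3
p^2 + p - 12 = (p - 3)*(p + 4)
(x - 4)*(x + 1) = x^2 - 3*x - 4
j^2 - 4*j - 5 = (j - 5)*(j + 1)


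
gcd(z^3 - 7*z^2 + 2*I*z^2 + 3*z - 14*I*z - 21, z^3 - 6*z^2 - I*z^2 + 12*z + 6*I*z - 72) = z + 3*I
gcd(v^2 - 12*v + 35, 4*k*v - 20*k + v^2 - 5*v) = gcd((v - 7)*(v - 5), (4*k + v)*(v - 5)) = v - 5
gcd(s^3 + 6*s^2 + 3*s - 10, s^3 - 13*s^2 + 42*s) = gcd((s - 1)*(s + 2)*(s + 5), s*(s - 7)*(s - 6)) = 1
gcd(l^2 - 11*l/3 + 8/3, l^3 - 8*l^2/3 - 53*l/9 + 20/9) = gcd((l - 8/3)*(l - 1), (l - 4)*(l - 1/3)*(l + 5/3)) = 1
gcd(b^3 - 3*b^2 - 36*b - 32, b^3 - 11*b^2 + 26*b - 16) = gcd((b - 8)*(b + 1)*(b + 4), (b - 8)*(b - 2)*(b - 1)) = b - 8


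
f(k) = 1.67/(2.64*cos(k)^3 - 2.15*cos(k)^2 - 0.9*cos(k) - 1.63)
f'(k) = 1.67*(7.92*sin(k)*cos(k)^2 - 4.3*sin(k)*cos(k) - 0.9*sin(k))/(2.64*cos(k)^3 - 2.15*cos(k)^2 - 0.9*cos(k) - 1.63)^2 = (13.2264*cos(k)^2 - 7.181*cos(k) - 1.503)*sin(k)/(-2.64*cos(k)^3 + 2.15*cos(k)^2 + 0.9*cos(k) + 1.63)^2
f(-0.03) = -0.82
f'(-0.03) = -0.03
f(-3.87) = -0.51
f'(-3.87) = 0.71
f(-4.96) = -0.86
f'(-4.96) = -0.64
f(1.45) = -0.95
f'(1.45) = -0.69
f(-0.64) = -0.70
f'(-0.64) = -0.13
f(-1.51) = -0.99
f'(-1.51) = 0.66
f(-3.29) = -0.31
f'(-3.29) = 0.09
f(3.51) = -0.35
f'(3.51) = -0.26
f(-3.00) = -0.31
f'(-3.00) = -0.09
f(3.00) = -0.31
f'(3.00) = 0.09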